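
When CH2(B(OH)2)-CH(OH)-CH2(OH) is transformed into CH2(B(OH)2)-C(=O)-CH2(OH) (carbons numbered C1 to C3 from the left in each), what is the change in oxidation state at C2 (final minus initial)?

Before: C2 has 2 bonds to C, 1 bond to H, 1 bond to O → oxidation state 0.
After: C2 has 2 bonds to C, 2 bonds to O → oxidation state +2.
Δ = +2 − (0) = +2, so this is an oxidation at C2.

+2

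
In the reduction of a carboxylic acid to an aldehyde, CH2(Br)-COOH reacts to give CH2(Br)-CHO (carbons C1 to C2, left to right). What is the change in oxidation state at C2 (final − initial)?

Before: C2 has 1 bond to C, 3 bonds to O → oxidation state +3.
After: C2 has 1 bond to C, 1 bond to H, 2 bonds to O → oxidation state +1.
Δ = +1 − (+3) = -2, so this is a reduction at C2.

-2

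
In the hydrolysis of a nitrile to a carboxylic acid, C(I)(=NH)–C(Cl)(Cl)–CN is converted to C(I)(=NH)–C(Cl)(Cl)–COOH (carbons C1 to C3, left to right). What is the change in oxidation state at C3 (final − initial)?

0

Before: C3 has 1 bond to C, 3 bonds to N → oxidation state +3.
After: C3 has 1 bond to C, 3 bonds to O → oxidation state +3.
Δ = +3 − (+3) = 0, so no net redox change at C3.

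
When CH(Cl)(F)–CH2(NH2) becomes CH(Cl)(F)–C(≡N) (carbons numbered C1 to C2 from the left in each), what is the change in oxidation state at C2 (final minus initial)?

Before: C2 has 1 bond to C, 2 bonds to H, 1 bond to N → oxidation state -1.
After: C2 has 1 bond to C, 3 bonds to N → oxidation state +3.
Δ = +3 − (-1) = +4, so this is an oxidation at C2.

+4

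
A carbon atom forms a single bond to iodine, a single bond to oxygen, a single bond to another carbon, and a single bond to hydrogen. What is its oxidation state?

The carbon has one bond to C (0), one bond to I (+1), one bond to H (-1), one bond to O (+1).
Oxidation state = 0 + 1 − 1 + 1 = +1.

+1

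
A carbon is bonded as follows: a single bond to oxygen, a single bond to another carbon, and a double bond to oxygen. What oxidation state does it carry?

+3

The carbon has one bond to C (0), one bond to O (+1), a double bond to O (2×+1 = +2).
Oxidation state = 0 + 1 + 2 = +3.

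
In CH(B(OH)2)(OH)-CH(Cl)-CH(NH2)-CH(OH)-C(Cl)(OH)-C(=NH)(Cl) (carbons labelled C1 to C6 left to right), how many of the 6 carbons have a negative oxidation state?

1

Assign +1 per bond to O/N/halogen, −1 per bond to H or an electropositive element, and 0 per bond to carbon. Tallying each carbon:
C1: 1C, 1H, 1O, 1B → 0 − 1 + 1 − 1 = -1
C2: 2C, 1H, 1Cl → 0 − 1 + 1 = 0
C3: 2C, 1H, 1N → 0 − 1 + 1 = 0
C4: 2C, 1H, 1O → 0 − 1 + 1 = 0
C5: 2C, 1O, 1Cl → 0 + 1 + 1 = +2
C6: 1C, 2N, 1Cl → 0 + 2 + 1 = +3
1 carbon (C1) meets the condition.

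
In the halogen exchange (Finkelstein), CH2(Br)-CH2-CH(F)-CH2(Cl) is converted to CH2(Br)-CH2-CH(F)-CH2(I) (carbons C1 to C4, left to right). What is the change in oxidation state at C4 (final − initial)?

0

Before: C4 has 1 bond to C, 2 bonds to H, 1 bond to Cl → oxidation state -1.
After: C4 has 1 bond to C, 2 bonds to H, 1 bond to I → oxidation state -1.
Δ = -1 − (-1) = 0, so no net redox change at C4.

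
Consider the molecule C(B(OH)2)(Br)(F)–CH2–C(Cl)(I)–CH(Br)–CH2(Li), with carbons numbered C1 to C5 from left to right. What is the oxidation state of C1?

+1

Assign +1 per bond to O/N/halogen, −1 per bond to H or an electropositive element, and 0 per bond to carbon.
C1 has one bond to C (0), one bond to B (-1), one bond to Br (+1), one bond to F (+1).
Oxidation state = 0 − 1 + 1 + 1 = +1.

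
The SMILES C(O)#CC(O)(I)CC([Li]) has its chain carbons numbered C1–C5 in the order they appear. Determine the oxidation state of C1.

+1

Count +1 for every bond to an atom more electronegative than carbon and −1 for every bond to one less electronegative; C–C bonds are 0.
C1 has a triple bond to C (3×0 = 0), one bond to O (+1).
Oxidation state = 0 + 1 = +1.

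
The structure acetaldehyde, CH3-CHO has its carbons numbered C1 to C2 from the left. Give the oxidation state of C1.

-3

Bonds to more-electronegative neighbours contribute +1 each, bonds to H or metals contribute −1 each, and C–C bonds contribute 0.
C1 has one bond to H (-1), one bond to H (-1), one bond to H (-1), one bond to C (0).
Oxidation state = -1 − 1 − 1 + 0 = -3.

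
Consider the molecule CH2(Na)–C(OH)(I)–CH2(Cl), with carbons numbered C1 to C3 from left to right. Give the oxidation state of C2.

Count +1 for every bond to an atom more electronegative than carbon and −1 for every bond to one less electronegative; C–C bonds are 0.
C2 has one bond to C (0), one bond to C (0), one bond to O (+1), one bond to I (+1).
Oxidation state = 0 + 0 + 1 + 1 = +2.

+2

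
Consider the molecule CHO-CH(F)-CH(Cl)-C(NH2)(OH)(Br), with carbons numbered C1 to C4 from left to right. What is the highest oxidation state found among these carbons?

Tallying each carbon's bonds:
C1: 1C, 1H, 2O → 0 − 1 + 2 = +1
C2: 2C, 1H, 1F → 0 − 1 + 1 = 0
C3: 2C, 1H, 1Cl → 0 − 1 + 1 = 0
C4: 1C, 1O, 1N, 1Br → 0 + 1 + 1 + 1 = +3
The highest value is +3.

+3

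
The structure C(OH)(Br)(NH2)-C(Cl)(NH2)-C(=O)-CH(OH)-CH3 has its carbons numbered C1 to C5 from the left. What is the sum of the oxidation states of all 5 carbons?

+4

Tallying each carbon's bonds:
C1: 1C, 1O, 1N, 1Br → 0 + 1 + 1 + 1 = +3
C2: 2C, 1N, 1Cl → 0 + 1 + 1 = +2
C3: 2C, 2O → 0 + 2 = +2
C4: 2C, 1H, 1O → 0 − 1 + 1 = 0
C5: 1C, 3H → 0 − 3 = -3
Sum = +3 + 2 + 2 + 0 − 3 = +4.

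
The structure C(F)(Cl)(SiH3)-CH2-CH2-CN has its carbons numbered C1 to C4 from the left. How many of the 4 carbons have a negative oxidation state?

2

Each bond to a more electronegative atom (O, N, halogen) counts +1, each bond to a less electronegative atom (H, metal, B, Si) counts −1, and each C–C bond counts 0. Tallying each carbon:
C1: 1C, 1F, 1Cl, 1Si → 0 + 1 + 1 − 1 = +1
C2: 2C, 2H → 0 − 2 = -2
C3: 2C, 2H → 0 − 2 = -2
C4: 1C, 3N → 0 + 3 = +3
2 carbons (C2, C3) meet the condition.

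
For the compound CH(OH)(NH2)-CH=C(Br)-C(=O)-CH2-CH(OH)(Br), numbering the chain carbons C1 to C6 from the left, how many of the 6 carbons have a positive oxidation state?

4

Tallying each carbon's bonds:
C1: 1C, 1H, 1O, 1N → 0 − 1 + 1 + 1 = +1
C2: 3C, 1H → 0 − 1 = -1
C3: 3C, 1Br → 0 + 1 = +1
C4: 2C, 2O → 0 + 2 = +2
C5: 2C, 2H → 0 − 2 = -2
C6: 1C, 1H, 1O, 1Br → 0 − 1 + 1 + 1 = +1
4 carbons (C1, C3, C4, C6) meet the condition.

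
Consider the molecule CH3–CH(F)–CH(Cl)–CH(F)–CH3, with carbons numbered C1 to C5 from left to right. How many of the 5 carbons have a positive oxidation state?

0

Tallying each carbon's bonds:
C1: 1C, 3H → 0 − 3 = -3
C2: 2C, 1H, 1F → 0 − 1 + 1 = 0
C3: 2C, 1H, 1Cl → 0 − 1 + 1 = 0
C4: 2C, 1H, 1F → 0 − 1 + 1 = 0
C5: 1C, 3H → 0 − 3 = -3
0 carbons meet the condition.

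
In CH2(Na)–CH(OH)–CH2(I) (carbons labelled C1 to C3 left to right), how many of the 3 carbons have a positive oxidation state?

Each bond to a more electronegative atom (O, N, halogen) counts +1, each bond to a less electronegative atom (H, metal, B, Si) counts −1, and each C–C bond counts 0. Tallying each carbon:
C1: 1C, 2H, 1Na → 0 − 2 − 1 = -3
C2: 2C, 1H, 1O → 0 − 1 + 1 = 0
C3: 1C, 2H, 1I → 0 − 2 + 1 = -1
0 carbons meet the condition.

0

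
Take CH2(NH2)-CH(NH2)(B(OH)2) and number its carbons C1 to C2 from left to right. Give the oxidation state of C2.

-1

Each bond to a more electronegative atom (O, N, halogen) counts +1, each bond to a less electronegative atom (H, metal, B, Si) counts −1, and each C–C bond counts 0.
C2 has one bond to C (0), one bond to H (-1), one bond to N (+1), one bond to B (-1).
Oxidation state = 0 − 1 + 1 − 1 = -1.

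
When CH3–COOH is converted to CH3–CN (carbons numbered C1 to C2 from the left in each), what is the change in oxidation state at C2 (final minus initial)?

0

Before: C2 has 1 bond to C, 3 bonds to O → oxidation state +3.
After: C2 has 1 bond to C, 3 bonds to N → oxidation state +3.
Δ = +3 − (+3) = 0, so no net redox change at C2.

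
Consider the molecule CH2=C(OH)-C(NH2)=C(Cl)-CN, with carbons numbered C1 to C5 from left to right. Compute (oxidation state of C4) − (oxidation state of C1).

C4: 3C, 1Cl → 0 + 1 = +1
C1: 2C, 2H → 0 − 2 = -2
Difference: +1 − (-2) = +3.

+3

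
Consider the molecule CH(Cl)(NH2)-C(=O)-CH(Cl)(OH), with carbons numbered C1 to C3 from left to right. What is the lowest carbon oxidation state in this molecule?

+1

Each bond to a more electronegative atom (O, N, halogen) counts +1, each bond to a less electronegative atom (H, metal, B, Si) counts −1, and each C–C bond counts 0. Tallying each carbon:
C1: 1C, 1H, 1N, 1Cl → 0 − 1 + 1 + 1 = +1
C2: 2C, 2O → 0 + 2 = +2
C3: 1C, 1H, 1O, 1Cl → 0 − 1 + 1 + 1 = +1
The lowest value is +1.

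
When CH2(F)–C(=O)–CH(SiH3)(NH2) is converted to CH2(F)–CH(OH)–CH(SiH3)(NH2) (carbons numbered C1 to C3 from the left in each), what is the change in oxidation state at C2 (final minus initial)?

-2

Before: C2 has 2 bonds to C, 2 bonds to O → oxidation state +2.
After: C2 has 2 bonds to C, 1 bond to H, 1 bond to O → oxidation state 0.
Δ = 0 − (+2) = -2, so this is a reduction at C2.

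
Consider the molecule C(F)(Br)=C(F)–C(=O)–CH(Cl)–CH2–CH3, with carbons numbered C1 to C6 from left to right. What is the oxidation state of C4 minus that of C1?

-2

C4: 2C, 1H, 1Cl → 0 − 1 + 1 = 0
C1: 2C, 1F, 1Br → 0 + 1 + 1 = +2
Difference: 0 − (+2) = -2.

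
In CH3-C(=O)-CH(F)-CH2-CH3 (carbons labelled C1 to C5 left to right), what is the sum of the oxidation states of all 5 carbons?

Tallying each carbon's bonds:
C1: 1C, 3H → 0 − 3 = -3
C2: 2C, 2O → 0 + 2 = +2
C3: 2C, 1H, 1F → 0 − 1 + 1 = 0
C4: 2C, 2H → 0 − 2 = -2
C5: 1C, 3H → 0 − 3 = -3
Sum = -3 + 2 + 0 − 2 − 3 = -6.

-6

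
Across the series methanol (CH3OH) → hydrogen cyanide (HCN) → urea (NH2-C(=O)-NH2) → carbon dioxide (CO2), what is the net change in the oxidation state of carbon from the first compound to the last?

Carbon oxidation states along the series — methanol: -2, hydrogen cyanide: +2, urea: +4, carbon dioxide: +4.
Net change = +4 − (-2) = +6.

+6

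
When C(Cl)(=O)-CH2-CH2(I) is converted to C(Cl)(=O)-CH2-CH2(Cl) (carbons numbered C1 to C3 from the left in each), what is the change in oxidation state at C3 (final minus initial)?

Before: C3 has 1 bond to C, 2 bonds to H, 1 bond to I → oxidation state -1.
After: C3 has 1 bond to C, 2 bonds to H, 1 bond to Cl → oxidation state -1.
Δ = -1 − (-1) = 0, so no net redox change at C3.

0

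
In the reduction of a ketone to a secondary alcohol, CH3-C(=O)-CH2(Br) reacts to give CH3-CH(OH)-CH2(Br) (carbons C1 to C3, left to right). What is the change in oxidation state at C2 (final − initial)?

-2

Before: C2 has 2 bonds to C, 2 bonds to O → oxidation state +2.
After: C2 has 2 bonds to C, 1 bond to H, 1 bond to O → oxidation state 0.
Δ = 0 − (+2) = -2, so this is a reduction at C2.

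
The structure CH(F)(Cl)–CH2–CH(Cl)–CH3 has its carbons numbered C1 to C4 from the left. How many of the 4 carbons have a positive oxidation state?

1

Tallying each carbon's bonds:
C1: 1C, 1H, 1F, 1Cl → 0 − 1 + 1 + 1 = +1
C2: 2C, 2H → 0 − 2 = -2
C3: 2C, 1H, 1Cl → 0 − 1 + 1 = 0
C4: 1C, 3H → 0 − 3 = -3
1 carbon (C1) meets the condition.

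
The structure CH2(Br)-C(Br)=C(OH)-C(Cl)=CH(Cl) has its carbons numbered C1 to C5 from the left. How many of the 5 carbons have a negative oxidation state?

1

Tallying each carbon's bonds:
C1: 1C, 2H, 1Br → 0 − 2 + 1 = -1
C2: 3C, 1Br → 0 + 1 = +1
C3: 3C, 1O → 0 + 1 = +1
C4: 3C, 1Cl → 0 + 1 = +1
C5: 2C, 1H, 1Cl → 0 − 1 + 1 = 0
1 carbon (C1) meets the condition.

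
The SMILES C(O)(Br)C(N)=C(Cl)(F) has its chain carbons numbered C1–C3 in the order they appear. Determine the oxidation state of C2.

C2 has one bond to C (0), a double bond to C (2×0 = 0), one bond to N (+1).
Oxidation state = 0 + 0 + 1 = +1.

+1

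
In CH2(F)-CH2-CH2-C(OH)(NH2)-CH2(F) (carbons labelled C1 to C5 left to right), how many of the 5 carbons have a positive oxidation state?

1

Tallying each carbon's bonds:
C1: 1C, 2H, 1F → 0 − 2 + 1 = -1
C2: 2C, 2H → 0 − 2 = -2
C3: 2C, 2H → 0 − 2 = -2
C4: 2C, 1O, 1N → 0 + 1 + 1 = +2
C5: 1C, 2H, 1F → 0 − 2 + 1 = -1
1 carbon (C4) meets the condition.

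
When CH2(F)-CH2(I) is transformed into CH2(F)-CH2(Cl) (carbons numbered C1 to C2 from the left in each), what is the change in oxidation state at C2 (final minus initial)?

Before: C2 has 1 bond to C, 2 bonds to H, 1 bond to I → oxidation state -1.
After: C2 has 1 bond to C, 2 bonds to H, 1 bond to Cl → oxidation state -1.
Δ = -1 − (-1) = 0, so no net redox change at C2.

0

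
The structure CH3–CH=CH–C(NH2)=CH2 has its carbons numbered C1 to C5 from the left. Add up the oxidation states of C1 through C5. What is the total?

-6

Tallying each carbon's bonds:
C1: 1C, 3H → 0 − 3 = -3
C2: 3C, 1H → 0 − 1 = -1
C3: 3C, 1H → 0 − 1 = -1
C4: 3C, 1N → 0 + 1 = +1
C5: 2C, 2H → 0 − 2 = -2
Sum = -3 − 1 − 1 + 1 − 2 = -6.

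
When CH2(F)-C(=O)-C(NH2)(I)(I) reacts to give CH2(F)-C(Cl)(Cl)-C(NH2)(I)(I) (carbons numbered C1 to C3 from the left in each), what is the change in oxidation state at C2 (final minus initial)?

0

Before: C2 has 2 bonds to C, 2 bonds to O → oxidation state +2.
After: C2 has 2 bonds to C, 2 bonds to Cl → oxidation state +2.
Δ = +2 − (+2) = 0, so no net redox change at C2.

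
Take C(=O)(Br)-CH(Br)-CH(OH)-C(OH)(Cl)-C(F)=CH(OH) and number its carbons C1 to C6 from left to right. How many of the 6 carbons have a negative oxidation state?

Bonds to more-electronegative neighbours contribute +1 each, bonds to H or metals contribute −1 each, and C–C bonds contribute 0. Tallying each carbon:
C1: 1C, 2O, 1Br → 0 + 2 + 1 = +3
C2: 2C, 1H, 1Br → 0 − 1 + 1 = 0
C3: 2C, 1H, 1O → 0 − 1 + 1 = 0
C4: 2C, 1O, 1Cl → 0 + 1 + 1 = +2
C5: 3C, 1F → 0 + 1 = +1
C6: 2C, 1H, 1O → 0 − 1 + 1 = 0
0 carbons meet the condition.

0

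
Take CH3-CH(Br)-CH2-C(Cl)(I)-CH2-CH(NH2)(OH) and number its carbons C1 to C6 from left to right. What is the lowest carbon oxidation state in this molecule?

Tallying each carbon's bonds:
C1: 1C, 3H → 0 − 3 = -3
C2: 2C, 1H, 1Br → 0 − 1 + 1 = 0
C3: 2C, 2H → 0 − 2 = -2
C4: 2C, 1Cl, 1I → 0 + 1 + 1 = +2
C5: 2C, 2H → 0 − 2 = -2
C6: 1C, 1H, 1O, 1N → 0 − 1 + 1 + 1 = +1
The lowest value is -3.

-3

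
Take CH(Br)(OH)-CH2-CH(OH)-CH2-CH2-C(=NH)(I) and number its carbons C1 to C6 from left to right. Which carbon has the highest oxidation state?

C6

Bonds to more-electronegative neighbours contribute +1 each, bonds to H or metals contribute −1 each, and C–C bonds contribute 0. Tallying each carbon:
C1: 1C, 1H, 1O, 1Br → 0 − 1 + 1 + 1 = +1
C2: 2C, 2H → 0 − 2 = -2
C3: 2C, 1H, 1O → 0 − 1 + 1 = 0
C4: 2C, 2H → 0 − 2 = -2
C5: 2C, 2H → 0 − 2 = -2
C6: 1C, 2N, 1I → 0 + 2 + 1 = +3
The most oxidised carbon is C6 at +3.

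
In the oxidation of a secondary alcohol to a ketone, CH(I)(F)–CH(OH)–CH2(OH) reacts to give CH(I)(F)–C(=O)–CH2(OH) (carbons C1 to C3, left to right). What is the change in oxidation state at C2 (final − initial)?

Before: C2 has 2 bonds to C, 1 bond to H, 1 bond to O → oxidation state 0.
After: C2 has 2 bonds to C, 2 bonds to O → oxidation state +2.
Δ = +2 − (0) = +2, so this is an oxidation at C2.

+2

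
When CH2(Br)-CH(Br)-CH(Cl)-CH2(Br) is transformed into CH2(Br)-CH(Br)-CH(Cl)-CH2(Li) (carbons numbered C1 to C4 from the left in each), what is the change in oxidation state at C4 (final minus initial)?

Before: C4 has 1 bond to C, 2 bonds to H, 1 bond to Br → oxidation state -1.
After: C4 has 1 bond to C, 2 bonds to H, 1 bond to Li → oxidation state -3.
Δ = -3 − (-1) = -2, so this is a reduction at C4.

-2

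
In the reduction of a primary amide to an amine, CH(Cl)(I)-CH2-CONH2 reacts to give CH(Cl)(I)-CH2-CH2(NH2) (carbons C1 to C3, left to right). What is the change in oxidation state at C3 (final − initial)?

Before: C3 has 1 bond to C, 2 bonds to O, 1 bond to N → oxidation state +3.
After: C3 has 1 bond to C, 2 bonds to H, 1 bond to N → oxidation state -1.
Δ = -1 − (+3) = -4, so this is a reduction at C3.

-4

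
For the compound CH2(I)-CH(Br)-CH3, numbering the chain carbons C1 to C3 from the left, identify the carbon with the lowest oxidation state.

C3

Count +1 for every bond to an atom more electronegative than carbon and −1 for every bond to one less electronegative; C–C bonds are 0. Tallying each carbon:
C1: 1C, 2H, 1I → 0 − 2 + 1 = -1
C2: 2C, 1H, 1Br → 0 − 1 + 1 = 0
C3: 1C, 3H → 0 − 3 = -3
The most reduced carbon is C3 at -3.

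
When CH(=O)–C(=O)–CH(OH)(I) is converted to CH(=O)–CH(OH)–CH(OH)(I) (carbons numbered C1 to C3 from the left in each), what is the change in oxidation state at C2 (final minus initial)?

-2

Before: C2 has 2 bonds to C, 2 bonds to O → oxidation state +2.
After: C2 has 2 bonds to C, 1 bond to H, 1 bond to O → oxidation state 0.
Δ = 0 − (+2) = -2, so this is a reduction at C2.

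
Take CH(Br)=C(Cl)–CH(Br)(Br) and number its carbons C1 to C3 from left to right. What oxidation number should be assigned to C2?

+1

Each bond to a more electronegative atom (O, N, halogen) counts +1, each bond to a less electronegative atom (H, metal, B, Si) counts −1, and each C–C bond counts 0.
C2 has a double bond to C (2×0 = 0), one bond to C (0), one bond to Cl (+1).
Oxidation state = 0 + 0 + 1 = +1.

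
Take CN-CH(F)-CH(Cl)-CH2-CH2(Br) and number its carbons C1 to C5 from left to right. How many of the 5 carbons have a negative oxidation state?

2

Count +1 for every bond to an atom more electronegative than carbon and −1 for every bond to one less electronegative; C–C bonds are 0. Tallying each carbon:
C1: 1C, 3N → 0 + 3 = +3
C2: 2C, 1H, 1F → 0 − 1 + 1 = 0
C3: 2C, 1H, 1Cl → 0 − 1 + 1 = 0
C4: 2C, 2H → 0 − 2 = -2
C5: 1C, 2H, 1Br → 0 − 2 + 1 = -1
2 carbons (C4, C5) meet the condition.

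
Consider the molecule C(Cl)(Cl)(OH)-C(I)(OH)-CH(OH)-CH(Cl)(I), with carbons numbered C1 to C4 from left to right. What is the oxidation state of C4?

C4 has one bond to C (0), one bond to H (-1), one bond to Cl (+1), one bond to I (+1).
Oxidation state = 0 − 1 + 1 + 1 = +1.

+1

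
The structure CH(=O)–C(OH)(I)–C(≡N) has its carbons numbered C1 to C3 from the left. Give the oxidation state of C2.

+2

Each bond to a more electronegative atom (O, N, halogen) counts +1, each bond to a less electronegative atom (H, metal, B, Si) counts −1, and each C–C bond counts 0.
C2 has one bond to C (0), one bond to C (0), one bond to O (+1), one bond to I (+1).
Oxidation state = 0 + 0 + 1 + 1 = +2.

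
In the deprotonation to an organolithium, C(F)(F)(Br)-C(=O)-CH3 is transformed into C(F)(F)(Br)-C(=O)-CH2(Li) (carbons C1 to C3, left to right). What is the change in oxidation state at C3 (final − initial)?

0

Before: C3 has 1 bond to C, 3 bonds to H → oxidation state -3.
After: C3 has 1 bond to C, 2 bonds to H, 1 bond to Li → oxidation state -3.
Δ = -3 − (-3) = 0, so no net redox change at C3.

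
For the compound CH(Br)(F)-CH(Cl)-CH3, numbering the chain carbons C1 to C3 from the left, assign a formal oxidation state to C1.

Bonds to more-electronegative neighbours contribute +1 each, bonds to H or metals contribute −1 each, and C–C bonds contribute 0.
C1 has one bond to C (0), one bond to Br (+1), one bond to H (-1), one bond to F (+1).
Oxidation state = 0 + 1 − 1 + 1 = +1.

+1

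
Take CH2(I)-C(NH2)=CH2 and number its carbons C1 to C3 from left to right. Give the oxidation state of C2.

+1

C2 has one bond to C (0), a double bond to C (2×0 = 0), one bond to N (+1).
Oxidation state = 0 + 0 + 1 = +1.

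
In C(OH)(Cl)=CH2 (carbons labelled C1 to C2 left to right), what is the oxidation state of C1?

+2

Bonds to more-electronegative neighbours contribute +1 each, bonds to H or metals contribute −1 each, and C–C bonds contribute 0.
C1 has a double bond to C (2×0 = 0), one bond to O (+1), one bond to Cl (+1).
Oxidation state = 0 + 1 + 1 = +2.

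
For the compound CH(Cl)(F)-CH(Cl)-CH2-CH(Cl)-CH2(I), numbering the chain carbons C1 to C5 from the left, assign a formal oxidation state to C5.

-1

Assign +1 per bond to O/N/halogen, −1 per bond to H or an electropositive element, and 0 per bond to carbon.
C5 has one bond to C (0), one bond to I (+1), one bond to H (-1), one bond to H (-1).
Oxidation state = 0 + 1 − 1 − 1 = -1.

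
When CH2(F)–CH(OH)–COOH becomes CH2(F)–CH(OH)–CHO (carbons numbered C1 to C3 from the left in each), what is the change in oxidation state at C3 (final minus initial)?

Before: C3 has 1 bond to C, 3 bonds to O → oxidation state +3.
After: C3 has 1 bond to C, 1 bond to H, 2 bonds to O → oxidation state +1.
Δ = +1 − (+3) = -2, so this is a reduction at C3.

-2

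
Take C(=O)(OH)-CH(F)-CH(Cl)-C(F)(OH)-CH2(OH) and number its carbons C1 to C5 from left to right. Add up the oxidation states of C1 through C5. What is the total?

+4

Assign +1 per bond to O/N/halogen, −1 per bond to H or an electropositive element, and 0 per bond to carbon. Tallying each carbon:
C1: 1C, 3O → 0 + 3 = +3
C2: 2C, 1H, 1F → 0 − 1 + 1 = 0
C3: 2C, 1H, 1Cl → 0 − 1 + 1 = 0
C4: 2C, 1O, 1F → 0 + 1 + 1 = +2
C5: 1C, 2H, 1O → 0 − 2 + 1 = -1
Sum = +3 + 0 + 0 + 2 − 1 = +4.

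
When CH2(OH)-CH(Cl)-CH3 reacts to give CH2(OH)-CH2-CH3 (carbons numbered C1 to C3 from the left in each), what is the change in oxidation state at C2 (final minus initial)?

-2

Before: C2 has 2 bonds to C, 1 bond to H, 1 bond to Cl → oxidation state 0.
After: C2 has 2 bonds to C, 2 bonds to H → oxidation state -2.
Δ = -2 − (0) = -2, so this is a reduction at C2.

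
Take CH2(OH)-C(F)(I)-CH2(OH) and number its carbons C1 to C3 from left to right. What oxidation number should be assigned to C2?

+2

Each bond to a more electronegative atom (O, N, halogen) counts +1, each bond to a less electronegative atom (H, metal, B, Si) counts −1, and each C–C bond counts 0.
C2 has one bond to C (0), one bond to C (0), one bond to F (+1), one bond to I (+1).
Oxidation state = 0 + 0 + 1 + 1 = +2.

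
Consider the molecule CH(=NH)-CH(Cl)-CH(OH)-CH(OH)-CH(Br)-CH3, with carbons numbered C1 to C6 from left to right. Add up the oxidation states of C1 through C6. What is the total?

-2

Count +1 for every bond to an atom more electronegative than carbon and −1 for every bond to one less electronegative; C–C bonds are 0. Tallying each carbon:
C1: 1C, 1H, 2N → 0 − 1 + 2 = +1
C2: 2C, 1H, 1Cl → 0 − 1 + 1 = 0
C3: 2C, 1H, 1O → 0 − 1 + 1 = 0
C4: 2C, 1H, 1O → 0 − 1 + 1 = 0
C5: 2C, 1H, 1Br → 0 − 1 + 1 = 0
C6: 1C, 3H → 0 − 3 = -3
Sum = +1 + 0 + 0 + 0 + 0 − 3 = -2.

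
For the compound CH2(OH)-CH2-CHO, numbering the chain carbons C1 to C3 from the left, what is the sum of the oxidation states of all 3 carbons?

-2

Count +1 for every bond to an atom more electronegative than carbon and −1 for every bond to one less electronegative; C–C bonds are 0. Tallying each carbon:
C1: 1C, 2H, 1O → 0 − 2 + 1 = -1
C2: 2C, 2H → 0 − 2 = -2
C3: 1C, 1H, 2O → 0 − 1 + 2 = +1
Sum = -1 − 2 + 1 = -2.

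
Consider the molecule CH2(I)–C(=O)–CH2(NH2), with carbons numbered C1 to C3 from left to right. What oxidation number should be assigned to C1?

-1

Each bond to a more electronegative atom (O, N, halogen) counts +1, each bond to a less electronegative atom (H, metal, B, Si) counts −1, and each C–C bond counts 0.
C1 has one bond to C (0), one bond to H (-1), one bond to I (+1), one bond to H (-1).
Oxidation state = 0 − 1 + 1 − 1 = -1.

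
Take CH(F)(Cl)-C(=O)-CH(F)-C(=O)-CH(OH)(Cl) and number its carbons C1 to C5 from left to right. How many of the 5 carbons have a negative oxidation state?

0

Tallying each carbon's bonds:
C1: 1C, 1H, 1F, 1Cl → 0 − 1 + 1 + 1 = +1
C2: 2C, 2O → 0 + 2 = +2
C3: 2C, 1H, 1F → 0 − 1 + 1 = 0
C4: 2C, 2O → 0 + 2 = +2
C5: 1C, 1H, 1O, 1Cl → 0 − 1 + 1 + 1 = +1
0 carbons meet the condition.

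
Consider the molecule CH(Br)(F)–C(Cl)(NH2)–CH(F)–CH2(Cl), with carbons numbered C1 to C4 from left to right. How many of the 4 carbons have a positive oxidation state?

2

Tallying each carbon's bonds:
C1: 1C, 1H, 1F, 1Br → 0 − 1 + 1 + 1 = +1
C2: 2C, 1N, 1Cl → 0 + 1 + 1 = +2
C3: 2C, 1H, 1F → 0 − 1 + 1 = 0
C4: 1C, 2H, 1Cl → 0 − 2 + 1 = -1
2 carbons (C1, C2) meet the condition.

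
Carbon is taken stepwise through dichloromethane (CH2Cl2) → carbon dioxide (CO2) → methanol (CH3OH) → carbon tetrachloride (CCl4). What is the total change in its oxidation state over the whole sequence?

Carbon oxidation states along the series — dichloromethane: 0, carbon dioxide: +4, methanol: -2, carbon tetrachloride: +4.
Net change = +4 − (0) = +4.

+4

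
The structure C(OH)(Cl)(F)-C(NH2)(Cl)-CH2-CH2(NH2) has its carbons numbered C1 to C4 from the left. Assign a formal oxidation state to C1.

C1 has one bond to C (0), one bond to O (+1), one bond to Cl (+1), one bond to F (+1).
Oxidation state = 0 + 1 + 1 + 1 = +3.

+3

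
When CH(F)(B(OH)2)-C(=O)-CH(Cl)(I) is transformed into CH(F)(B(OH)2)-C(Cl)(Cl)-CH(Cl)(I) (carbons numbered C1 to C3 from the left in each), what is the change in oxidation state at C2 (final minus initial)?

0

Before: C2 has 2 bonds to C, 2 bonds to O → oxidation state +2.
After: C2 has 2 bonds to C, 2 bonds to Cl → oxidation state +2.
Δ = +2 − (+2) = 0, so no net redox change at C2.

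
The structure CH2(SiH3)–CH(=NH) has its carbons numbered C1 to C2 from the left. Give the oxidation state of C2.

+1

Count +1 for every bond to an atom more electronegative than carbon and −1 for every bond to one less electronegative; C–C bonds are 0.
C2 has one bond to C (0), one bond to H (-1), a double bond to N (2×+1 = +2).
Oxidation state = 0 − 1 + 2 = +1.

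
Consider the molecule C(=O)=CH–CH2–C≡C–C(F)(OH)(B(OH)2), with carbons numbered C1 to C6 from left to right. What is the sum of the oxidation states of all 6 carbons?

Tallying each carbon's bonds:
C1: 2C, 2O → 0 + 2 = +2
C2: 3C, 1H → 0 − 1 = -1
C3: 2C, 2H → 0 − 2 = -2
C4: 4C → 0 = 0
C5: 4C → 0 = 0
C6: 1C, 1O, 1F, 1B → 0 + 1 + 1 − 1 = +1
Sum = +2 − 1 − 2 + 0 + 0 + 1 = 0.

0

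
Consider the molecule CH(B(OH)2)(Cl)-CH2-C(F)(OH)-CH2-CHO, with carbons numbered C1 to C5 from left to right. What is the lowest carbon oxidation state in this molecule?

Tallying each carbon's bonds:
C1: 1C, 1H, 1Cl, 1B → 0 − 1 + 1 − 1 = -1
C2: 2C, 2H → 0 − 2 = -2
C3: 2C, 1O, 1F → 0 + 1 + 1 = +2
C4: 2C, 2H → 0 − 2 = -2
C5: 1C, 1H, 2O → 0 − 1 + 2 = +1
The lowest value is -2.

-2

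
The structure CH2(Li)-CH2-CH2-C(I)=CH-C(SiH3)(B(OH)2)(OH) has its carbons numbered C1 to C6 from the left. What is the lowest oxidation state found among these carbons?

-3

Tallying each carbon's bonds:
C1: 1C, 2H, 1Li → 0 − 2 − 1 = -3
C2: 2C, 2H → 0 − 2 = -2
C3: 2C, 2H → 0 − 2 = -2
C4: 3C, 1I → 0 + 1 = +1
C5: 3C, 1H → 0 − 1 = -1
C6: 1C, 1O, 1B, 1Si → 0 + 1 − 1 − 1 = -1
The lowest value is -3.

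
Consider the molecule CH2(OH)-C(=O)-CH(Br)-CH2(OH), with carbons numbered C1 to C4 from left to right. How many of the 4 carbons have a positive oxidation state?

1

Count +1 for every bond to an atom more electronegative than carbon and −1 for every bond to one less electronegative; C–C bonds are 0. Tallying each carbon:
C1: 1C, 2H, 1O → 0 − 2 + 1 = -1
C2: 2C, 2O → 0 + 2 = +2
C3: 2C, 1H, 1Br → 0 − 1 + 1 = 0
C4: 1C, 2H, 1O → 0 − 2 + 1 = -1
1 carbon (C2) meets the condition.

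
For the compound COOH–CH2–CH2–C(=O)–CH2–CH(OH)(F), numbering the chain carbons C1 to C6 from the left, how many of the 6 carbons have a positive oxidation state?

Bonds to more-electronegative neighbours contribute +1 each, bonds to H or metals contribute −1 each, and C–C bonds contribute 0. Tallying each carbon:
C1: 1C, 3O → 0 + 3 = +3
C2: 2C, 2H → 0 − 2 = -2
C3: 2C, 2H → 0 − 2 = -2
C4: 2C, 2O → 0 + 2 = +2
C5: 2C, 2H → 0 − 2 = -2
C6: 1C, 1H, 1O, 1F → 0 − 1 + 1 + 1 = +1
3 carbons (C1, C4, C6) meet the condition.

3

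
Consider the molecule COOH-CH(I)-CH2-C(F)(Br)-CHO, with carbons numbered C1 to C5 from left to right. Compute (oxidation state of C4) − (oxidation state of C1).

-1

C4: 2C, 1F, 1Br → 0 + 1 + 1 = +2
C1: 1C, 3O → 0 + 3 = +3
Difference: +2 − (+3) = -1.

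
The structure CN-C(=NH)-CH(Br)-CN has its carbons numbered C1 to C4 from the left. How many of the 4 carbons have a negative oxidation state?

0

Count +1 for every bond to an atom more electronegative than carbon and −1 for every bond to one less electronegative; C–C bonds are 0. Tallying each carbon:
C1: 1C, 3N → 0 + 3 = +3
C2: 2C, 2N → 0 + 2 = +2
C3: 2C, 1H, 1Br → 0 − 1 + 1 = 0
C4: 1C, 3N → 0 + 3 = +3
0 carbons meet the condition.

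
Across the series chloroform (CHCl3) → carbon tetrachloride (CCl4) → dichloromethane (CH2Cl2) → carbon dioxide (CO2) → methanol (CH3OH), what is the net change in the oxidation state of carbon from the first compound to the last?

-4

Carbon oxidation states along the series — chloroform: +2, carbon tetrachloride: +4, dichloromethane: 0, carbon dioxide: +4, methanol: -2.
Net change = -2 − (+2) = -4.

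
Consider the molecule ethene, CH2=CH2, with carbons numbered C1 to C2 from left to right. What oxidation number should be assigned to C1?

-2

Assign +1 per bond to O/N/halogen, −1 per bond to H or an electropositive element, and 0 per bond to carbon.
C1 has one bond to H (-1), one bond to H (-1), a double bond to C (2×0 = 0).
Oxidation state = -1 − 1 + 0 = -2.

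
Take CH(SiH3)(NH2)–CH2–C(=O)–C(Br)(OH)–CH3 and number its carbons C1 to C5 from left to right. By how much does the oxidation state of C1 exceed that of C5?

C1: 1C, 1H, 1N, 1Si → 0 − 1 + 1 − 1 = -1
C5: 1C, 3H → 0 − 3 = -3
Difference: -1 − (-3) = +2.

+2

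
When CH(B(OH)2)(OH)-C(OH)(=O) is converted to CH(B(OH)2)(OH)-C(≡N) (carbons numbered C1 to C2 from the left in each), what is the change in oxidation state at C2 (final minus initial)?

0

Before: C2 has 1 bond to C, 3 bonds to O → oxidation state +3.
After: C2 has 1 bond to C, 3 bonds to N → oxidation state +3.
Δ = +3 − (+3) = 0, so no net redox change at C2.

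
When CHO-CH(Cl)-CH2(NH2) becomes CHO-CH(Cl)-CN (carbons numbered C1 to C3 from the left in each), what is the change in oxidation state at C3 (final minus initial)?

Before: C3 has 1 bond to C, 2 bonds to H, 1 bond to N → oxidation state -1.
After: C3 has 1 bond to C, 3 bonds to N → oxidation state +3.
Δ = +3 − (-1) = +4, so this is an oxidation at C3.

+4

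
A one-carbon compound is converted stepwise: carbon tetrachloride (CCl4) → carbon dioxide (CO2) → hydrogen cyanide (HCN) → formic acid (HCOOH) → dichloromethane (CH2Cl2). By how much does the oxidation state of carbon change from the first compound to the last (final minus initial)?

-4

Carbon oxidation states along the series — carbon tetrachloride: +4, carbon dioxide: +4, hydrogen cyanide: +2, formic acid: +2, dichloromethane: 0.
Net change = 0 − (+4) = -4.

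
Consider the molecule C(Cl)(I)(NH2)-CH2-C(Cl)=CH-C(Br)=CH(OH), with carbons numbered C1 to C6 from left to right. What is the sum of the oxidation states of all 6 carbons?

Count +1 for every bond to an atom more electronegative than carbon and −1 for every bond to one less electronegative; C–C bonds are 0. Tallying each carbon:
C1: 1C, 1N, 1Cl, 1I → 0 + 1 + 1 + 1 = +3
C2: 2C, 2H → 0 − 2 = -2
C3: 3C, 1Cl → 0 + 1 = +1
C4: 3C, 1H → 0 − 1 = -1
C5: 3C, 1Br → 0 + 1 = +1
C6: 2C, 1H, 1O → 0 − 1 + 1 = 0
Sum = +3 − 2 + 1 − 1 + 1 + 0 = +2.

+2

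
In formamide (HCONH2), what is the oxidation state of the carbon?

The carbon has one bond to H (-1), a double bond to O (2×+1 = +2), one bond to N (+1).
Oxidation state = -1 + 2 + 1 = +2.

+2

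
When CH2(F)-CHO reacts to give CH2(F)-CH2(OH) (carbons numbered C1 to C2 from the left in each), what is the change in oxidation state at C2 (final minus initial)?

Before: C2 has 1 bond to C, 1 bond to H, 2 bonds to O → oxidation state +1.
After: C2 has 1 bond to C, 2 bonds to H, 1 bond to O → oxidation state -1.
Δ = -1 − (+1) = -2, so this is a reduction at C2.

-2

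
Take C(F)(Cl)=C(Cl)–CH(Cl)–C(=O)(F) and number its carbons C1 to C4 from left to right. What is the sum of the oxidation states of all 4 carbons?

Bonds to more-electronegative neighbours contribute +1 each, bonds to H or metals contribute −1 each, and C–C bonds contribute 0. Tallying each carbon:
C1: 2C, 1F, 1Cl → 0 + 1 + 1 = +2
C2: 3C, 1Cl → 0 + 1 = +1
C3: 2C, 1H, 1Cl → 0 − 1 + 1 = 0
C4: 1C, 2O, 1F → 0 + 2 + 1 = +3
Sum = +2 + 1 + 0 + 3 = +6.

+6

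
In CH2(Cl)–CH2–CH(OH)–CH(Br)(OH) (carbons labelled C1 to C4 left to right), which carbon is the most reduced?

C2

Tallying each carbon's bonds:
C1: 1C, 2H, 1Cl → 0 − 2 + 1 = -1
C2: 2C, 2H → 0 − 2 = -2
C3: 2C, 1H, 1O → 0 − 1 + 1 = 0
C4: 1C, 1H, 1O, 1Br → 0 − 1 + 1 + 1 = +1
The most reduced carbon is C2 at -2.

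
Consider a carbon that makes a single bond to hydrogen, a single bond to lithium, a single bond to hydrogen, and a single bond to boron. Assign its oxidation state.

The carbon has one bond to H (-1), one bond to Li (-1), one bond to H (-1), one bond to B (-1).
Oxidation state = -1 − 1 − 1 − 1 = -4.

-4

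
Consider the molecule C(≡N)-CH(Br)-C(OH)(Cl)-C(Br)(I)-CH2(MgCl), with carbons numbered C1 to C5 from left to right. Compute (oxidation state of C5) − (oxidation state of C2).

C5: 1C, 2H, 1Mg → 0 − 2 − 1 = -3
C2: 2C, 1H, 1Br → 0 − 1 + 1 = 0
Difference: -3 − (0) = -3.

-3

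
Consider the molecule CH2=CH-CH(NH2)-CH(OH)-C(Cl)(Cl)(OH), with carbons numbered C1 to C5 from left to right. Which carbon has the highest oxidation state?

Count +1 for every bond to an atom more electronegative than carbon and −1 for every bond to one less electronegative; C–C bonds are 0. Tallying each carbon:
C1: 2C, 2H → 0 − 2 = -2
C2: 3C, 1H → 0 − 1 = -1
C3: 2C, 1H, 1N → 0 − 1 + 1 = 0
C4: 2C, 1H, 1O → 0 − 1 + 1 = 0
C5: 1C, 1O, 2Cl → 0 + 1 + 2 = +3
The most oxidised carbon is C5 at +3.

C5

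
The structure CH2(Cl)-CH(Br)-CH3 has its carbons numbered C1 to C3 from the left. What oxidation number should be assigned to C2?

Bonds to more-electronegative neighbours contribute +1 each, bonds to H or metals contribute −1 each, and C–C bonds contribute 0.
C2 has one bond to C (0), one bond to C (0), one bond to H (-1), one bond to Br (+1).
Oxidation state = 0 + 0 − 1 + 1 = 0.

0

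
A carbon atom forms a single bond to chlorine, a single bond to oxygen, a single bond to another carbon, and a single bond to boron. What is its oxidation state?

The carbon has one bond to C (0), one bond to Cl (+1), one bond to O (+1), one bond to B (-1).
Oxidation state = 0 + 1 + 1 − 1 = +1.

+1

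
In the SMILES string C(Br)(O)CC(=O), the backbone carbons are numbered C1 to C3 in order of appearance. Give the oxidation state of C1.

+1

C1 has one bond to C (0), one bond to Br (+1), one bond to H (-1), one bond to O (+1).
Oxidation state = 0 + 1 − 1 + 1 = +1.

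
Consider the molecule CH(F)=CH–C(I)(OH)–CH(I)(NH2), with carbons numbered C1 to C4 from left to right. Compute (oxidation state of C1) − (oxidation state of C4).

-1

C1: 2C, 1H, 1F → 0 − 1 + 1 = 0
C4: 1C, 1H, 1N, 1I → 0 − 1 + 1 + 1 = +1
Difference: 0 − (+1) = -1.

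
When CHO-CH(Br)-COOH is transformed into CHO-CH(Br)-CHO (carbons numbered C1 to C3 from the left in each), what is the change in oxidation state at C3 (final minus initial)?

-2

Before: C3 has 1 bond to C, 3 bonds to O → oxidation state +3.
After: C3 has 1 bond to C, 1 bond to H, 2 bonds to O → oxidation state +1.
Δ = +1 − (+3) = -2, so this is a reduction at C3.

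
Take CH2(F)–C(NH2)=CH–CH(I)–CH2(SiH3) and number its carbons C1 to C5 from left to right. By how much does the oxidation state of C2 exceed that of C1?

C2: 3C, 1N → 0 + 1 = +1
C1: 1C, 2H, 1F → 0 − 2 + 1 = -1
Difference: +1 − (-1) = +2.

+2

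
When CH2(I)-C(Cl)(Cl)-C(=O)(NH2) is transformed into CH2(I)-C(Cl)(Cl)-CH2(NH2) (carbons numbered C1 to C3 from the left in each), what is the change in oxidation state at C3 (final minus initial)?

-4

Before: C3 has 1 bond to C, 2 bonds to O, 1 bond to N → oxidation state +3.
After: C3 has 1 bond to C, 2 bonds to H, 1 bond to N → oxidation state -1.
Δ = -1 − (+3) = -4, so this is a reduction at C3.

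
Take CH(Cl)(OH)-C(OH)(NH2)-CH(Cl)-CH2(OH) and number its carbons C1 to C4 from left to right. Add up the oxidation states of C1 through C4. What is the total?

Tallying each carbon's bonds:
C1: 1C, 1H, 1O, 1Cl → 0 − 1 + 1 + 1 = +1
C2: 2C, 1O, 1N → 0 + 1 + 1 = +2
C3: 2C, 1H, 1Cl → 0 − 1 + 1 = 0
C4: 1C, 2H, 1O → 0 − 2 + 1 = -1
Sum = +1 + 2 + 0 − 1 = +2.

+2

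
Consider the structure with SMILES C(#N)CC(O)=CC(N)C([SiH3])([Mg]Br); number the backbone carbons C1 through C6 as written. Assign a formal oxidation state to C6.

Assign +1 per bond to O/N/halogen, −1 per bond to H or an electropositive element, and 0 per bond to carbon.
C6 has one bond to C (0), one bond to H (-1), one bond to Si (-1), one bond to Mg (-1).
Oxidation state = 0 − 1 − 1 − 1 = -3.

-3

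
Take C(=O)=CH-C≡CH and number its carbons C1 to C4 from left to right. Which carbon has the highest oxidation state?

Tallying each carbon's bonds:
C1: 2C, 2O → 0 + 2 = +2
C2: 3C, 1H → 0 − 1 = -1
C3: 4C → 0 = 0
C4: 3C, 1H → 0 − 1 = -1
The most oxidised carbon is C1 at +2.

C1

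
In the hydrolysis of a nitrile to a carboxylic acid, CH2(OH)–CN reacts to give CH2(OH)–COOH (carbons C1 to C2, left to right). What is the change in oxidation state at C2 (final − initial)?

0

Before: C2 has 1 bond to C, 3 bonds to N → oxidation state +3.
After: C2 has 1 bond to C, 3 bonds to O → oxidation state +3.
Δ = +3 − (+3) = 0, so no net redox change at C2.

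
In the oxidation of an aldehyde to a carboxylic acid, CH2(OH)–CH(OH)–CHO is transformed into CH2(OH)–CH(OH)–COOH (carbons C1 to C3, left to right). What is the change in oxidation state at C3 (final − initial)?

+2

Before: C3 has 1 bond to C, 1 bond to H, 2 bonds to O → oxidation state +1.
After: C3 has 1 bond to C, 3 bonds to O → oxidation state +3.
Δ = +3 − (+1) = +2, so this is an oxidation at C3.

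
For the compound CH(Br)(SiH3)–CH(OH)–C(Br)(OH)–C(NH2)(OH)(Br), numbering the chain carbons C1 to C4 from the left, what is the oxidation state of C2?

Each bond to a more electronegative atom (O, N, halogen) counts +1, each bond to a less electronegative atom (H, metal, B, Si) counts −1, and each C–C bond counts 0.
C2 has one bond to C (0), one bond to C (0), one bond to O (+1), one bond to H (-1).
Oxidation state = 0 + 0 + 1 − 1 = 0.

0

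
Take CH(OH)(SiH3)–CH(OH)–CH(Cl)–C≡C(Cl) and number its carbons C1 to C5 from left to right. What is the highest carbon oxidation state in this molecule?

+1

Count +1 for every bond to an atom more electronegative than carbon and −1 for every bond to one less electronegative; C–C bonds are 0. Tallying each carbon:
C1: 1C, 1H, 1O, 1Si → 0 − 1 + 1 − 1 = -1
C2: 2C, 1H, 1O → 0 − 1 + 1 = 0
C3: 2C, 1H, 1Cl → 0 − 1 + 1 = 0
C4: 4C → 0 = 0
C5: 3C, 1Cl → 0 + 1 = +1
The highest value is +1.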